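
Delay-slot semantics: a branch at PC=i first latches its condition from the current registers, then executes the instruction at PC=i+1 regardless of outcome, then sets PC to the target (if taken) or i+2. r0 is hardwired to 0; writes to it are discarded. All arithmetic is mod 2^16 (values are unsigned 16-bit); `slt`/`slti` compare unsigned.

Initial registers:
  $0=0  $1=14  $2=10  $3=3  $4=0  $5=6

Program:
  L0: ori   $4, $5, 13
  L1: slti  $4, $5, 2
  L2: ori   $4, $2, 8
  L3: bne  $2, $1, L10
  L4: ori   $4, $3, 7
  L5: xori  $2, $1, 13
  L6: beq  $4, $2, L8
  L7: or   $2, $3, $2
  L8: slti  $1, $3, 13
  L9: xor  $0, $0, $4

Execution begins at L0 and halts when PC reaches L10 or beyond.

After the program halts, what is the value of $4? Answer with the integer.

  step pc=0: ori   $4, $5, 13  regs=(0,14,10,3,15,6)
  step pc=1: slti  $4, $5, 2  regs=(0,14,10,3,0,6)
  step pc=2: ori   $4, $2, 8  regs=(0,14,10,3,10,6)
  step pc=3: bne  $2, $1, L10  cond=T  regs=(0,14,10,3,10,6)
  step pc=4: ori   $4, $3, 7  regs=(0,14,10,3,7,6)

7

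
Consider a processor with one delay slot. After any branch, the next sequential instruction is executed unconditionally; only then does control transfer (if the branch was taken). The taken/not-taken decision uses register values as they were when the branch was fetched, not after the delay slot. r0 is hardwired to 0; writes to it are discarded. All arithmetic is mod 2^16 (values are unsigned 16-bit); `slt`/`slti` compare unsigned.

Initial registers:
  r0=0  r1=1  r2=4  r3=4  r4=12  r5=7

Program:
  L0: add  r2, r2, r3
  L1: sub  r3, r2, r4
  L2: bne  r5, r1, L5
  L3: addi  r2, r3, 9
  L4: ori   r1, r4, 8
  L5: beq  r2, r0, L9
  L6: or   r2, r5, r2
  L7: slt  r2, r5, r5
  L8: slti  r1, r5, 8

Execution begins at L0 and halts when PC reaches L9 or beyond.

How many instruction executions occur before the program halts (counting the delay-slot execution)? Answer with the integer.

PC=0  add  r2, r2, r3        | r0=0 r1=1 r2=8 r3=4 r4=12 r5=7
PC=1  sub  r3, r2, r4        | r0=0 r1=1 r2=8 r3=65532 r4=12 r5=7
PC=2  bne  r5, r1, L5        | r0=0 r1=1 r2=8 r3=65532 r4=12 r5=7  [TAKEN]
PC=3  addi  r2, r3, 9        | r0=0 r1=1 r2=5 r3=65532 r4=12 r5=7
PC=5  beq  r2, r0, L9        | r0=0 r1=1 r2=5 r3=65532 r4=12 r5=7  [not taken]
PC=6  or   r2, r5, r2        | r0=0 r1=1 r2=7 r3=65532 r4=12 r5=7
PC=7  slt  r2, r5, r5        | r0=0 r1=1 r2=0 r3=65532 r4=12 r5=7
PC=8  slti  r1, r5, 8        | r0=0 r1=1 r2=0 r3=65532 r4=12 r5=7

8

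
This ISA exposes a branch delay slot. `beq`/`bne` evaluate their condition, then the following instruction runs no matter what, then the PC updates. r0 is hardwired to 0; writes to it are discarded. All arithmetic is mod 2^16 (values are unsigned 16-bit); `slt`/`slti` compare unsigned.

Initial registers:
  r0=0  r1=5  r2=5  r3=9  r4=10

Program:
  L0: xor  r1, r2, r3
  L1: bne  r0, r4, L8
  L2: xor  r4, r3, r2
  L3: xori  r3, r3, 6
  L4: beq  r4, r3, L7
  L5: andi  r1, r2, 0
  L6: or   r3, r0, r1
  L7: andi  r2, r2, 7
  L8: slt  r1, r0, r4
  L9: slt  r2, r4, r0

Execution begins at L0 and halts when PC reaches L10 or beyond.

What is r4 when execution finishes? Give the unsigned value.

#0 xor  r1, r2, r3 ; 0/12/5/9/10
#1 bne  r0, r4, L8 ; 0/12/5/9/10 ; →target
#2 xor  r4, r3, r2 ; 0/12/5/9/12
#8 slt  r1, r0, r4 ; 0/1/5/9/12
#9 slt  r2, r4, r0 ; 0/1/0/9/12

12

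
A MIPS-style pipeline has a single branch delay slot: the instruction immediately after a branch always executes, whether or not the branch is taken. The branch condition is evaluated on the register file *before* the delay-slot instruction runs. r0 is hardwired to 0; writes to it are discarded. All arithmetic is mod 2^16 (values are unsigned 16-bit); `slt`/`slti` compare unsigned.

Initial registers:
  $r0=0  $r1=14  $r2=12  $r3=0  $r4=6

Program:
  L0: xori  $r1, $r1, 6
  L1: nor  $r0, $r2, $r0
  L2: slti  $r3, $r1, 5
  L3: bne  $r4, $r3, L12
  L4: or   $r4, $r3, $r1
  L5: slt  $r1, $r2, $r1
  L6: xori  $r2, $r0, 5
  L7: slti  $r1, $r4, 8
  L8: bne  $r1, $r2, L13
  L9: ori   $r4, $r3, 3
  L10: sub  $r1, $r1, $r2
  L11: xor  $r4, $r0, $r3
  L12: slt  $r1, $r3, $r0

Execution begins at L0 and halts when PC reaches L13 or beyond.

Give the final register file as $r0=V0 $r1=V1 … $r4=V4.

$r0=0 $r1=0 $r2=12 $r3=0 $r4=8

[0] xori  $r1, $r1, 6  →  {$r0:0, $r1:8, $r2:12, $r3:0, $r4:6}
[1] nor  $r0, $r2, $r0  →  {$r0:0, $r1:8, $r2:12, $r3:0, $r4:6}
[2] slti  $r3, $r1, 5  →  {$r0:0, $r1:8, $r2:12, $r3:0, $r4:6}
[3] bne  $r4, $r3, L12  →  {$r0:0, $r1:8, $r2:12, $r3:0, $r4:6}  ⟨branch taken⟩
[4] or   $r4, $r3, $r1  →  {$r0:0, $r1:8, $r2:12, $r3:0, $r4:8}
[12] slt  $r1, $r3, $r0  →  {$r0:0, $r1:0, $r2:12, $r3:0, $r4:8}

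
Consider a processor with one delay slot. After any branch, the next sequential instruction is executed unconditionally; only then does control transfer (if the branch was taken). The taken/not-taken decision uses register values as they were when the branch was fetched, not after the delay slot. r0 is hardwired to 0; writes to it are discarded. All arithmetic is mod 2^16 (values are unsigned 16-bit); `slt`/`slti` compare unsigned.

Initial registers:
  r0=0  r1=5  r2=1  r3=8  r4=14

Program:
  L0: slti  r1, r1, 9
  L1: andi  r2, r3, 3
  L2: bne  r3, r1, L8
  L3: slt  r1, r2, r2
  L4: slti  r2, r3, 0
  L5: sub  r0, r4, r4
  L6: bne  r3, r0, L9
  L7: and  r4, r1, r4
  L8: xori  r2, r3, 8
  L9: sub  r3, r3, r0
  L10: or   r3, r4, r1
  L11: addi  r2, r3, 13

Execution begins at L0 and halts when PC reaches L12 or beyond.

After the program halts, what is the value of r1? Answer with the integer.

  step pc=0: slti  r1, r1, 9  regs=(0,1,1,8,14)
  step pc=1: andi  r2, r3, 3  regs=(0,1,0,8,14)
  step pc=2: bne  r3, r1, L8  cond=T  regs=(0,1,0,8,14)
  step pc=3: slt  r1, r2, r2  regs=(0,0,0,8,14)
  step pc=8: xori  r2, r3, 8  regs=(0,0,0,8,14)
  step pc=9: sub  r3, r3, r0  regs=(0,0,0,8,14)
  step pc=10: or   r3, r4, r1  regs=(0,0,0,14,14)
  step pc=11: addi  r2, r3, 13  regs=(0,0,27,14,14)

0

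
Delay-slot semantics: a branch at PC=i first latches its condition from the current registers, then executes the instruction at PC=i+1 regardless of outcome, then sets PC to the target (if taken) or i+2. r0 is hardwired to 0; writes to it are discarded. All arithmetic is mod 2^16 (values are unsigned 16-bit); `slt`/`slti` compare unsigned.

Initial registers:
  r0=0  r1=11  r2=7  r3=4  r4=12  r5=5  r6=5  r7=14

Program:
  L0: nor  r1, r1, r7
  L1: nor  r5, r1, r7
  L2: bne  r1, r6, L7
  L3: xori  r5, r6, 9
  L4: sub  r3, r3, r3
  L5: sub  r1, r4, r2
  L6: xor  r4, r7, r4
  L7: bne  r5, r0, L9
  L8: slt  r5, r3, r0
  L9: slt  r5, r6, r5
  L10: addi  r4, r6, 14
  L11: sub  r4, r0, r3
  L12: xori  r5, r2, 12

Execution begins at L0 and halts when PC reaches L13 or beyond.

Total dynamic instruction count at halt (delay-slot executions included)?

PC=0  nor  r1, r1, r7        | r0=0 r1=65520 r2=7 r3=4 r4=12 r5=5 r6=5 r7=14
PC=1  nor  r5, r1, r7        | r0=0 r1=65520 r2=7 r3=4 r4=12 r5=1 r6=5 r7=14
PC=2  bne  r1, r6, L7        | r0=0 r1=65520 r2=7 r3=4 r4=12 r5=1 r6=5 r7=14  [TAKEN]
PC=3  xori  r5, r6, 9        | r0=0 r1=65520 r2=7 r3=4 r4=12 r5=12 r6=5 r7=14
PC=7  bne  r5, r0, L9        | r0=0 r1=65520 r2=7 r3=4 r4=12 r5=12 r6=5 r7=14  [TAKEN]
PC=8  slt  r5, r3, r0        | r0=0 r1=65520 r2=7 r3=4 r4=12 r5=0 r6=5 r7=14
PC=9  slt  r5, r6, r5        | r0=0 r1=65520 r2=7 r3=4 r4=12 r5=0 r6=5 r7=14
PC=10 addi  r4, r6, 14       | r0=0 r1=65520 r2=7 r3=4 r4=19 r5=0 r6=5 r7=14
PC=11 sub  r4, r0, r3        | r0=0 r1=65520 r2=7 r3=4 r4=65532 r5=0 r6=5 r7=14
PC=12 xori  r5, r2, 12       | r0=0 r1=65520 r2=7 r3=4 r4=65532 r5=11 r6=5 r7=14

10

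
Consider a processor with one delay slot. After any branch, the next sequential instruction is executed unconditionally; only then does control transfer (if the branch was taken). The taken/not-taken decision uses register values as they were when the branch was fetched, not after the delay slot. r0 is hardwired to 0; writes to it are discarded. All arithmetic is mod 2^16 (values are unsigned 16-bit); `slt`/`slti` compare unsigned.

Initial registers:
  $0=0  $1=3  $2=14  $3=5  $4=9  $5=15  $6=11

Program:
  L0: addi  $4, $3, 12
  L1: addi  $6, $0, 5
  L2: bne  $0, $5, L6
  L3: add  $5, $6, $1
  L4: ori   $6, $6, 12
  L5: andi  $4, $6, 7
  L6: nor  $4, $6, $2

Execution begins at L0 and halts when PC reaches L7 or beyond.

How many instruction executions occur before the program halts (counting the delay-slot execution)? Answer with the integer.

5

#0 addi  $4, $3, 12 ; 0/3/14/5/17/15/11
#1 addi  $6, $0, 5 ; 0/3/14/5/17/15/5
#2 bne  $0, $5, L6 ; 0/3/14/5/17/15/5 ; →target
#3 add  $5, $6, $1 ; 0/3/14/5/17/8/5
#6 nor  $4, $6, $2 ; 0/3/14/5/65520/8/5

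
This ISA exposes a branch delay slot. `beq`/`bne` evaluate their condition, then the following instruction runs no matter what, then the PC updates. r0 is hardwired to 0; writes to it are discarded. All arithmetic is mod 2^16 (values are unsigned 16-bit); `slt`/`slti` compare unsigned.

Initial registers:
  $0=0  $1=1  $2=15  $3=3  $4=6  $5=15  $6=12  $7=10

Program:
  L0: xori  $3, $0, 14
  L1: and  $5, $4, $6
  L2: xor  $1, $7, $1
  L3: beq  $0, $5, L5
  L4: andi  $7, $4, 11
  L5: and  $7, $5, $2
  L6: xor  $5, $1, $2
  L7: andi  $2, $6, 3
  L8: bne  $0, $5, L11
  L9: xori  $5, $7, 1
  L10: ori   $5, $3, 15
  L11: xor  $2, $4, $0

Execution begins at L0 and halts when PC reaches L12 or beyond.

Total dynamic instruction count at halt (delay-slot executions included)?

[0] xori  $3, $0, 14  →  {$0:0, $1:1, $2:15, $3:14, $4:6, $5:15, $6:12, $7:10}
[1] and  $5, $4, $6  →  {$0:0, $1:1, $2:15, $3:14, $4:6, $5:4, $6:12, $7:10}
[2] xor  $1, $7, $1  →  {$0:0, $1:11, $2:15, $3:14, $4:6, $5:4, $6:12, $7:10}
[3] beq  $0, $5, L5  →  {$0:0, $1:11, $2:15, $3:14, $4:6, $5:4, $6:12, $7:10}  ⟨branch fallthrough⟩
[4] andi  $7, $4, 11  →  {$0:0, $1:11, $2:15, $3:14, $4:6, $5:4, $6:12, $7:2}
[5] and  $7, $5, $2  →  {$0:0, $1:11, $2:15, $3:14, $4:6, $5:4, $6:12, $7:4}
[6] xor  $5, $1, $2  →  {$0:0, $1:11, $2:15, $3:14, $4:6, $5:4, $6:12, $7:4}
[7] andi  $2, $6, 3  →  {$0:0, $1:11, $2:0, $3:14, $4:6, $5:4, $6:12, $7:4}
[8] bne  $0, $5, L11  →  {$0:0, $1:11, $2:0, $3:14, $4:6, $5:4, $6:12, $7:4}  ⟨branch taken⟩
[9] xori  $5, $7, 1  →  {$0:0, $1:11, $2:0, $3:14, $4:6, $5:5, $6:12, $7:4}
[11] xor  $2, $4, $0  →  {$0:0, $1:11, $2:6, $3:14, $4:6, $5:5, $6:12, $7:4}

11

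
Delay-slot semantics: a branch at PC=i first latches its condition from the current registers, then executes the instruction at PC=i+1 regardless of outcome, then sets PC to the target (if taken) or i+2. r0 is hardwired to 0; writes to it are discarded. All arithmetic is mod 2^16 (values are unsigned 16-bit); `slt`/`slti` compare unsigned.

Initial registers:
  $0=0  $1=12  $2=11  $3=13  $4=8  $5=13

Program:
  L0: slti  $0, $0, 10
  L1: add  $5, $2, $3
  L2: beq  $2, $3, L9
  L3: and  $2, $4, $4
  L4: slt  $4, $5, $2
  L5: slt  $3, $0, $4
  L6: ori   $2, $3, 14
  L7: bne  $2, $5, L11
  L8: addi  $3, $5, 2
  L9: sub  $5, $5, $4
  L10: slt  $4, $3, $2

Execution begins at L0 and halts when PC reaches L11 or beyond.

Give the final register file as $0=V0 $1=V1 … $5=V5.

#0 slti  $0, $0, 10 ; 0/12/11/13/8/13
#1 add  $5, $2, $3 ; 0/12/11/13/8/24
#2 beq  $2, $3, L9 ; 0/12/11/13/8/24 ; →fallthru
#3 and  $2, $4, $4 ; 0/12/8/13/8/24
#4 slt  $4, $5, $2 ; 0/12/8/13/0/24
#5 slt  $3, $0, $4 ; 0/12/8/0/0/24
#6 ori   $2, $3, 14 ; 0/12/14/0/0/24
#7 bne  $2, $5, L11 ; 0/12/14/0/0/24 ; →target
#8 addi  $3, $5, 2 ; 0/12/14/26/0/24

$0=0 $1=12 $2=14 $3=26 $4=0 $5=24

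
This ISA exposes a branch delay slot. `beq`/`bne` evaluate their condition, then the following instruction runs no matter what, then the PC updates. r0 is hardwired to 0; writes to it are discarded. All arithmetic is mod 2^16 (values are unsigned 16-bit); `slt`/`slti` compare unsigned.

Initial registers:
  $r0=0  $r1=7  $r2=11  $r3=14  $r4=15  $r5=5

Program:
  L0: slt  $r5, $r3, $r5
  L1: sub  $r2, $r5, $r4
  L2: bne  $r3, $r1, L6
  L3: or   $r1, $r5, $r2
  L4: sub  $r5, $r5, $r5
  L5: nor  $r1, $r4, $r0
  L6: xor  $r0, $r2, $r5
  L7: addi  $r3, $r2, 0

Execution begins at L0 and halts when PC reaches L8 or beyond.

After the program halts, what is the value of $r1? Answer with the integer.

#0 slt  $r5, $r3, $r5 ; 0/7/11/14/15/0
#1 sub  $r2, $r5, $r4 ; 0/7/65521/14/15/0
#2 bne  $r3, $r1, L6 ; 0/7/65521/14/15/0 ; →target
#3 or   $r1, $r5, $r2 ; 0/65521/65521/14/15/0
#6 xor  $r0, $r2, $r5 ; 0/65521/65521/14/15/0
#7 addi  $r3, $r2, 0 ; 0/65521/65521/65521/15/0

65521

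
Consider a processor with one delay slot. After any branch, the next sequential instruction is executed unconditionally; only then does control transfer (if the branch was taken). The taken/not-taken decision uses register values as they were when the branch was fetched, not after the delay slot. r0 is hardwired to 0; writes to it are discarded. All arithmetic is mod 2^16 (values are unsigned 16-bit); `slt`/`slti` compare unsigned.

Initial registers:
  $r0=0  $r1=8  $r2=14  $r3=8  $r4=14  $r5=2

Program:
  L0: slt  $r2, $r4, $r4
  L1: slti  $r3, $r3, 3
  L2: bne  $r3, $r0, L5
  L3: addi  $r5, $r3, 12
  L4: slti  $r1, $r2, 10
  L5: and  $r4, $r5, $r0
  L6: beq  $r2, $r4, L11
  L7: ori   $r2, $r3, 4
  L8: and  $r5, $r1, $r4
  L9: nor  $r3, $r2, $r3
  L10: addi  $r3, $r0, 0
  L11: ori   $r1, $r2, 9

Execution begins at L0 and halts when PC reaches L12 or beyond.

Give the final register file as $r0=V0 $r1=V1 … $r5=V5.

#0 slt  $r2, $r4, $r4 ; 0/8/0/8/14/2
#1 slti  $r3, $r3, 3 ; 0/8/0/0/14/2
#2 bne  $r3, $r0, L5 ; 0/8/0/0/14/2 ; →fallthru
#3 addi  $r5, $r3, 12 ; 0/8/0/0/14/12
#4 slti  $r1, $r2, 10 ; 0/1/0/0/14/12
#5 and  $r4, $r5, $r0 ; 0/1/0/0/0/12
#6 beq  $r2, $r4, L11 ; 0/1/0/0/0/12 ; →target
#7 ori   $r2, $r3, 4 ; 0/1/4/0/0/12
#11 ori   $r1, $r2, 9 ; 0/13/4/0/0/12

$r0=0 $r1=13 $r2=4 $r3=0 $r4=0 $r5=12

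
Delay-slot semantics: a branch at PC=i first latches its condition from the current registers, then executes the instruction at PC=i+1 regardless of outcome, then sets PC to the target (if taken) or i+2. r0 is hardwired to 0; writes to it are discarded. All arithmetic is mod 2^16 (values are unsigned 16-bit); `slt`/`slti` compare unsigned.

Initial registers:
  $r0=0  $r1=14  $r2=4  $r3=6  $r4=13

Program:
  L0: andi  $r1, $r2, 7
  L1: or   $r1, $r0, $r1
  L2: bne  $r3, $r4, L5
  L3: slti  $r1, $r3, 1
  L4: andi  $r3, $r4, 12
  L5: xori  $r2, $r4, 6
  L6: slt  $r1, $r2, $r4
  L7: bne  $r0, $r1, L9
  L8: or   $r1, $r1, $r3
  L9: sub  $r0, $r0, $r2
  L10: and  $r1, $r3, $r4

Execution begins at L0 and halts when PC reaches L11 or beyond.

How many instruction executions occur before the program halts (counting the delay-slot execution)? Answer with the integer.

10

[0] andi  $r1, $r2, 7  →  {$r0:0, $r1:4, $r2:4, $r3:6, $r4:13}
[1] or   $r1, $r0, $r1  →  {$r0:0, $r1:4, $r2:4, $r3:6, $r4:13}
[2] bne  $r3, $r4, L5  →  {$r0:0, $r1:4, $r2:4, $r3:6, $r4:13}  ⟨branch taken⟩
[3] slti  $r1, $r3, 1  →  {$r0:0, $r1:0, $r2:4, $r3:6, $r4:13}
[5] xori  $r2, $r4, 6  →  {$r0:0, $r1:0, $r2:11, $r3:6, $r4:13}
[6] slt  $r1, $r2, $r4  →  {$r0:0, $r1:1, $r2:11, $r3:6, $r4:13}
[7] bne  $r0, $r1, L9  →  {$r0:0, $r1:1, $r2:11, $r3:6, $r4:13}  ⟨branch taken⟩
[8] or   $r1, $r1, $r3  →  {$r0:0, $r1:7, $r2:11, $r3:6, $r4:13}
[9] sub  $r0, $r0, $r2  →  {$r0:0, $r1:7, $r2:11, $r3:6, $r4:13}
[10] and  $r1, $r3, $r4  →  {$r0:0, $r1:4, $r2:11, $r3:6, $r4:13}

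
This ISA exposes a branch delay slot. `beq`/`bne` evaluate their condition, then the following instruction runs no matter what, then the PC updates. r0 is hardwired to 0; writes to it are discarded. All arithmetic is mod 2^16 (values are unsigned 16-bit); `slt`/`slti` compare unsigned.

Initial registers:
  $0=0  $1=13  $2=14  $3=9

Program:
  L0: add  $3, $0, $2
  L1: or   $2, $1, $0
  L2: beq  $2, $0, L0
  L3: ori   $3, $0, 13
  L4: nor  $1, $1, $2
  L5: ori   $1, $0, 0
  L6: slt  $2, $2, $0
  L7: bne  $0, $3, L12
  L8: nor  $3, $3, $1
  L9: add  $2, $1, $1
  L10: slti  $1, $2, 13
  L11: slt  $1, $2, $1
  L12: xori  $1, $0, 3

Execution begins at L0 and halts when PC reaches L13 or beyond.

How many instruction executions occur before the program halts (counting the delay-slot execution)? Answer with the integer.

#0 add  $3, $0, $2 ; 0/13/14/14
#1 or   $2, $1, $0 ; 0/13/13/14
#2 beq  $2, $0, L0 ; 0/13/13/14 ; →fallthru
#3 ori   $3, $0, 13 ; 0/13/13/13
#4 nor  $1, $1, $2 ; 0/65522/13/13
#5 ori   $1, $0, 0 ; 0/0/13/13
#6 slt  $2, $2, $0 ; 0/0/0/13
#7 bne  $0, $3, L12 ; 0/0/0/13 ; →target
#8 nor  $3, $3, $1 ; 0/0/0/65522
#12 xori  $1, $0, 3 ; 0/3/0/65522

10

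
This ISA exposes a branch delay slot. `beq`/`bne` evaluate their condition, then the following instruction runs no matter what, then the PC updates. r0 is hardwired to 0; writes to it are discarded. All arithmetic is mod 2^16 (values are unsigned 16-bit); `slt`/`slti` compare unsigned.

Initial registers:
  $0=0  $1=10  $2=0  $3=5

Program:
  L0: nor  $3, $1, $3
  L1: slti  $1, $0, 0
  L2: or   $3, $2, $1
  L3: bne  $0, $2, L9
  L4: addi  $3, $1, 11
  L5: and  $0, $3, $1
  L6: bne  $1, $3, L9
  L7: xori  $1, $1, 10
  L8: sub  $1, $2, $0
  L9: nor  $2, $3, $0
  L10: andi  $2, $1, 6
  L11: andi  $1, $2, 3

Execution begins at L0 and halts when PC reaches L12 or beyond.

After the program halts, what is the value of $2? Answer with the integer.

#0 nor  $3, $1, $3 ; 0/10/0/65520
#1 slti  $1, $0, 0 ; 0/0/0/65520
#2 or   $3, $2, $1 ; 0/0/0/0
#3 bne  $0, $2, L9 ; 0/0/0/0 ; →fallthru
#4 addi  $3, $1, 11 ; 0/0/0/11
#5 and  $0, $3, $1 ; 0/0/0/11
#6 bne  $1, $3, L9 ; 0/0/0/11 ; →target
#7 xori  $1, $1, 10 ; 0/10/0/11
#9 nor  $2, $3, $0 ; 0/10/65524/11
#10 andi  $2, $1, 6 ; 0/10/2/11
#11 andi  $1, $2, 3 ; 0/2/2/11

2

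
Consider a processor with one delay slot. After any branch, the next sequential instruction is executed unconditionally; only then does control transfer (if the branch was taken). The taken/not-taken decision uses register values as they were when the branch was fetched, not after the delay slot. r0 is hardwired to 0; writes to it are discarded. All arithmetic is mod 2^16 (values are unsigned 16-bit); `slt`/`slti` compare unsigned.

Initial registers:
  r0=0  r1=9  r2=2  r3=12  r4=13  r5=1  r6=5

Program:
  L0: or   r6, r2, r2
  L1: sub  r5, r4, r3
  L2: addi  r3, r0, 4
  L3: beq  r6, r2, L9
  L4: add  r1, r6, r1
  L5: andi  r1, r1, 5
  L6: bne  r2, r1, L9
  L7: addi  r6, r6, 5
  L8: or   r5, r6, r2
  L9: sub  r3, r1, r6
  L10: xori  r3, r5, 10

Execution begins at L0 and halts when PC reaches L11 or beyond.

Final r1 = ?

[0] or   r6, r2, r2  →  {r0:0, r1:9, r2:2, r3:12, r4:13, r5:1, r6:2}
[1] sub  r5, r4, r3  →  {r0:0, r1:9, r2:2, r3:12, r4:13, r5:1, r6:2}
[2] addi  r3, r0, 4  →  {r0:0, r1:9, r2:2, r3:4, r4:13, r5:1, r6:2}
[3] beq  r6, r2, L9  →  {r0:0, r1:9, r2:2, r3:4, r4:13, r5:1, r6:2}  ⟨branch taken⟩
[4] add  r1, r6, r1  →  {r0:0, r1:11, r2:2, r3:4, r4:13, r5:1, r6:2}
[9] sub  r3, r1, r6  →  {r0:0, r1:11, r2:2, r3:9, r4:13, r5:1, r6:2}
[10] xori  r3, r5, 10  →  {r0:0, r1:11, r2:2, r3:11, r4:13, r5:1, r6:2}

11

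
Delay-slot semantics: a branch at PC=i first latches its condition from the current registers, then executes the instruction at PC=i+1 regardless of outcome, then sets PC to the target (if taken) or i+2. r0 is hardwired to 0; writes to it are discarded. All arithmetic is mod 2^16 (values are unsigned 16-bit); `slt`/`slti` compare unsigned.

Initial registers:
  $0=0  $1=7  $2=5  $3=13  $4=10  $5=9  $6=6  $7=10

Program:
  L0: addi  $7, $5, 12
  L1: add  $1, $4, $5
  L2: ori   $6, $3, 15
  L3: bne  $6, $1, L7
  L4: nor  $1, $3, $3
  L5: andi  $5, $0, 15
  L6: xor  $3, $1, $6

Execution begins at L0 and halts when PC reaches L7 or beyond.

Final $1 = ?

#0 addi  $7, $5, 12 ; 0/7/5/13/10/9/6/21
#1 add  $1, $4, $5 ; 0/19/5/13/10/9/6/21
#2 ori   $6, $3, 15 ; 0/19/5/13/10/9/15/21
#3 bne  $6, $1, L7 ; 0/19/5/13/10/9/15/21 ; →target
#4 nor  $1, $3, $3 ; 0/65522/5/13/10/9/15/21

65522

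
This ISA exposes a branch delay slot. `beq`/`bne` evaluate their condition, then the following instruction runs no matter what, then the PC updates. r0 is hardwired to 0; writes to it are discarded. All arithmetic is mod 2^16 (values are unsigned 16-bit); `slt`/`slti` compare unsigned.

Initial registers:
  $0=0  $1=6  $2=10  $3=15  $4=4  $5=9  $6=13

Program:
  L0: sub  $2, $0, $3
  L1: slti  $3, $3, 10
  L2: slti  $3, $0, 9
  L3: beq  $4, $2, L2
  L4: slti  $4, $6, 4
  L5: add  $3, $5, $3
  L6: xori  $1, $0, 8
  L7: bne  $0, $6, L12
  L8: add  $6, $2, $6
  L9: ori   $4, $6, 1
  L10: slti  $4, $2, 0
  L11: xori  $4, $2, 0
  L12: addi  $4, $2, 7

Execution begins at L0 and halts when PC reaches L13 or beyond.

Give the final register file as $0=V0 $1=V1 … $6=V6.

PC=0  sub  $2, $0, $3        | $0=0 $1=6 $2=65521 $3=15 $4=4 $5=9 $6=13
PC=1  slti  $3, $3, 10       | $0=0 $1=6 $2=65521 $3=0 $4=4 $5=9 $6=13
PC=2  slti  $3, $0, 9        | $0=0 $1=6 $2=65521 $3=1 $4=4 $5=9 $6=13
PC=3  beq  $4, $2, L2        | $0=0 $1=6 $2=65521 $3=1 $4=4 $5=9 $6=13  [not taken]
PC=4  slti  $4, $6, 4        | $0=0 $1=6 $2=65521 $3=1 $4=0 $5=9 $6=13
PC=5  add  $3, $5, $3        | $0=0 $1=6 $2=65521 $3=10 $4=0 $5=9 $6=13
PC=6  xori  $1, $0, 8        | $0=0 $1=8 $2=65521 $3=10 $4=0 $5=9 $6=13
PC=7  bne  $0, $6, L12       | $0=0 $1=8 $2=65521 $3=10 $4=0 $5=9 $6=13  [TAKEN]
PC=8  add  $6, $2, $6        | $0=0 $1=8 $2=65521 $3=10 $4=0 $5=9 $6=65534
PC=12 addi  $4, $2, 7        | $0=0 $1=8 $2=65521 $3=10 $4=65528 $5=9 $6=65534

$0=0 $1=8 $2=65521 $3=10 $4=65528 $5=9 $6=65534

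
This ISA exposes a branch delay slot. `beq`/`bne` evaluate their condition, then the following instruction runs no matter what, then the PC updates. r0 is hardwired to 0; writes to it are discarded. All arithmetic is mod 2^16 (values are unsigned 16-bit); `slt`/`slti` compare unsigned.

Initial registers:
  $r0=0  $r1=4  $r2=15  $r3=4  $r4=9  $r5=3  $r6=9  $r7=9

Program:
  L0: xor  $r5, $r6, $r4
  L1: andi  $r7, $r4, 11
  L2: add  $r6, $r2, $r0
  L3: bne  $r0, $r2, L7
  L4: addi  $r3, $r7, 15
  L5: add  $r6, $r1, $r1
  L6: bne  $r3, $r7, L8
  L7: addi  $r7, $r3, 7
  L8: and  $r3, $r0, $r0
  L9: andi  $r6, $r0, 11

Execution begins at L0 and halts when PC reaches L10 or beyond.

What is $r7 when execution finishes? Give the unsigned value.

[0] xor  $r5, $r6, $r4  →  {$r0:0, $r1:4, $r2:15, $r3:4, $r4:9, $r5:0, $r6:9, $r7:9}
[1] andi  $r7, $r4, 11  →  {$r0:0, $r1:4, $r2:15, $r3:4, $r4:9, $r5:0, $r6:9, $r7:9}
[2] add  $r6, $r2, $r0  →  {$r0:0, $r1:4, $r2:15, $r3:4, $r4:9, $r5:0, $r6:15, $r7:9}
[3] bne  $r0, $r2, L7  →  {$r0:0, $r1:4, $r2:15, $r3:4, $r4:9, $r5:0, $r6:15, $r7:9}  ⟨branch taken⟩
[4] addi  $r3, $r7, 15  →  {$r0:0, $r1:4, $r2:15, $r3:24, $r4:9, $r5:0, $r6:15, $r7:9}
[7] addi  $r7, $r3, 7  →  {$r0:0, $r1:4, $r2:15, $r3:24, $r4:9, $r5:0, $r6:15, $r7:31}
[8] and  $r3, $r0, $r0  →  {$r0:0, $r1:4, $r2:15, $r3:0, $r4:9, $r5:0, $r6:15, $r7:31}
[9] andi  $r6, $r0, 11  →  {$r0:0, $r1:4, $r2:15, $r3:0, $r4:9, $r5:0, $r6:0, $r7:31}

31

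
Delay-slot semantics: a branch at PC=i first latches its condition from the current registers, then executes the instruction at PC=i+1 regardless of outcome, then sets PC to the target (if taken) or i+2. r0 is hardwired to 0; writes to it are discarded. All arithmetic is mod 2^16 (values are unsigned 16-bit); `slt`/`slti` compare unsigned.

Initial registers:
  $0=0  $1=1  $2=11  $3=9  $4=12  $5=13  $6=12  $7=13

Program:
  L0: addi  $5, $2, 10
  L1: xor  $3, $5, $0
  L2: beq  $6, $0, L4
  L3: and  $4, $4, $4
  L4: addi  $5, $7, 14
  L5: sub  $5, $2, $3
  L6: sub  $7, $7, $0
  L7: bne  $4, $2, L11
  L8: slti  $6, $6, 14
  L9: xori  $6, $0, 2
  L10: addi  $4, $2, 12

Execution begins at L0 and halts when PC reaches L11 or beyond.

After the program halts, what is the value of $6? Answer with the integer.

1

[0] addi  $5, $2, 10  →  {$0:0, $1:1, $2:11, $3:9, $4:12, $5:21, $6:12, $7:13}
[1] xor  $3, $5, $0  →  {$0:0, $1:1, $2:11, $3:21, $4:12, $5:21, $6:12, $7:13}
[2] beq  $6, $0, L4  →  {$0:0, $1:1, $2:11, $3:21, $4:12, $5:21, $6:12, $7:13}  ⟨branch fallthrough⟩
[3] and  $4, $4, $4  →  {$0:0, $1:1, $2:11, $3:21, $4:12, $5:21, $6:12, $7:13}
[4] addi  $5, $7, 14  →  {$0:0, $1:1, $2:11, $3:21, $4:12, $5:27, $6:12, $7:13}
[5] sub  $5, $2, $3  →  {$0:0, $1:1, $2:11, $3:21, $4:12, $5:65526, $6:12, $7:13}
[6] sub  $7, $7, $0  →  {$0:0, $1:1, $2:11, $3:21, $4:12, $5:65526, $6:12, $7:13}
[7] bne  $4, $2, L11  →  {$0:0, $1:1, $2:11, $3:21, $4:12, $5:65526, $6:12, $7:13}  ⟨branch taken⟩
[8] slti  $6, $6, 14  →  {$0:0, $1:1, $2:11, $3:21, $4:12, $5:65526, $6:1, $7:13}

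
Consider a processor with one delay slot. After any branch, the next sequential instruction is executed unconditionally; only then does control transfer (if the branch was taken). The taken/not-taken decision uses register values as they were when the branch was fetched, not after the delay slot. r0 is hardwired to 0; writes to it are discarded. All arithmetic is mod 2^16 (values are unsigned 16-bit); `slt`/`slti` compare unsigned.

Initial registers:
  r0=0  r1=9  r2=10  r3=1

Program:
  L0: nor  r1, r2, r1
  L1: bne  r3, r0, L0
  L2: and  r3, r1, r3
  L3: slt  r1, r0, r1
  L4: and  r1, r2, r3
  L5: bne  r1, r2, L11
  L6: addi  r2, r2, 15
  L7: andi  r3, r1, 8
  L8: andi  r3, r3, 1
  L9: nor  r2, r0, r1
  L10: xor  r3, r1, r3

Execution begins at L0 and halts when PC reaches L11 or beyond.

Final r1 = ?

0

#0 nor  r1, r2, r1 ; 0/65524/10/1
#1 bne  r3, r0, L0 ; 0/65524/10/1 ; →target
#2 and  r3, r1, r3 ; 0/65524/10/0
#0 nor  r1, r2, r1 ; 0/1/10/0
#1 bne  r3, r0, L0 ; 0/1/10/0 ; →fallthru
#2 and  r3, r1, r3 ; 0/1/10/0
#3 slt  r1, r0, r1 ; 0/1/10/0
#4 and  r1, r2, r3 ; 0/0/10/0
#5 bne  r1, r2, L11 ; 0/0/10/0 ; →target
#6 addi  r2, r2, 15 ; 0/0/25/0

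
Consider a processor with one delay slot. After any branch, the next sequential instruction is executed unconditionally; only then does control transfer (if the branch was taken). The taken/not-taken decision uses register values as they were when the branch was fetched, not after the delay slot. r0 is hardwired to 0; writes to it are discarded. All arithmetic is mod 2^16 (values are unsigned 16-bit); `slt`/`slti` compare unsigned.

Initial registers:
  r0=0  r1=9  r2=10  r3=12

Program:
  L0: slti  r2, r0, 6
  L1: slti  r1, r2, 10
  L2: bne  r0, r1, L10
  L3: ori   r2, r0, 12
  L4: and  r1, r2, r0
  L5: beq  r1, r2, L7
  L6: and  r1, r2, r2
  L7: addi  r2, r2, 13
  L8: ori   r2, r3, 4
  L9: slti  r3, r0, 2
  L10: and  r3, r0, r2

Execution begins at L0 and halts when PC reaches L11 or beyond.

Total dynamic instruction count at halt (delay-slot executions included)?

[0] slti  r2, r0, 6  →  {r0:0, r1:9, r2:1, r3:12}
[1] slti  r1, r2, 10  →  {r0:0, r1:1, r2:1, r3:12}
[2] bne  r0, r1, L10  →  {r0:0, r1:1, r2:1, r3:12}  ⟨branch taken⟩
[3] ori   r2, r0, 12  →  {r0:0, r1:1, r2:12, r3:12}
[10] and  r3, r0, r2  →  {r0:0, r1:1, r2:12, r3:0}

5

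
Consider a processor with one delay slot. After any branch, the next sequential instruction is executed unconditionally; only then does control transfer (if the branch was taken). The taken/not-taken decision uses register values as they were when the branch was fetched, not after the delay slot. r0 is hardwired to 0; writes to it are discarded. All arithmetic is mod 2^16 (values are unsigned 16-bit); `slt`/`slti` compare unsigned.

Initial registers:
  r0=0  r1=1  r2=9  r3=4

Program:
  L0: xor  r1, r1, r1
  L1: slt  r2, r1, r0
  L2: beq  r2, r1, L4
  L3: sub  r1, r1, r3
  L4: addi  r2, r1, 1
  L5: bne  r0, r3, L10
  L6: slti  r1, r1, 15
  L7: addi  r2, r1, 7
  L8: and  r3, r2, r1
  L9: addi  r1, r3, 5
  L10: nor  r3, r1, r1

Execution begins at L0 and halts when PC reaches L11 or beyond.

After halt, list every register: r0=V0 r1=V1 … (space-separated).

PC=0  xor  r1, r1, r1        | r0=0 r1=0 r2=9 r3=4
PC=1  slt  r2, r1, r0        | r0=0 r1=0 r2=0 r3=4
PC=2  beq  r2, r1, L4        | r0=0 r1=0 r2=0 r3=4  [TAKEN]
PC=3  sub  r1, r1, r3        | r0=0 r1=65532 r2=0 r3=4
PC=4  addi  r2, r1, 1        | r0=0 r1=65532 r2=65533 r3=4
PC=5  bne  r0, r3, L10       | r0=0 r1=65532 r2=65533 r3=4  [TAKEN]
PC=6  slti  r1, r1, 15       | r0=0 r1=0 r2=65533 r3=4
PC=10 nor  r3, r1, r1        | r0=0 r1=0 r2=65533 r3=65535

r0=0 r1=0 r2=65533 r3=65535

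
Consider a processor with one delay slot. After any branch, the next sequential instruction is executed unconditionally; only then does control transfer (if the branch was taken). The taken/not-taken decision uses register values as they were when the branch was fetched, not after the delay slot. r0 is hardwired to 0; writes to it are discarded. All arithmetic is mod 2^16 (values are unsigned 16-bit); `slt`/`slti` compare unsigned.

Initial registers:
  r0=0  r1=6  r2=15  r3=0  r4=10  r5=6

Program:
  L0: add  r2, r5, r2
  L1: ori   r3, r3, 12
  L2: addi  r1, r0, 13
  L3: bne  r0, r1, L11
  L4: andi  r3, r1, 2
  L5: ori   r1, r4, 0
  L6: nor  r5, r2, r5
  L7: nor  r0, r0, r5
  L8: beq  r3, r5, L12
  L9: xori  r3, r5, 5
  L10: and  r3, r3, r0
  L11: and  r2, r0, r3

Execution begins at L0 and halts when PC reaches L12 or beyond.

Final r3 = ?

PC=0  add  r2, r5, r2        | r0=0 r1=6 r2=21 r3=0 r4=10 r5=6
PC=1  ori   r3, r3, 12       | r0=0 r1=6 r2=21 r3=12 r4=10 r5=6
PC=2  addi  r1, r0, 13       | r0=0 r1=13 r2=21 r3=12 r4=10 r5=6
PC=3  bne  r0, r1, L11       | r0=0 r1=13 r2=21 r3=12 r4=10 r5=6  [TAKEN]
PC=4  andi  r3, r1, 2        | r0=0 r1=13 r2=21 r3=0 r4=10 r5=6
PC=11 and  r2, r0, r3        | r0=0 r1=13 r2=0 r3=0 r4=10 r5=6

0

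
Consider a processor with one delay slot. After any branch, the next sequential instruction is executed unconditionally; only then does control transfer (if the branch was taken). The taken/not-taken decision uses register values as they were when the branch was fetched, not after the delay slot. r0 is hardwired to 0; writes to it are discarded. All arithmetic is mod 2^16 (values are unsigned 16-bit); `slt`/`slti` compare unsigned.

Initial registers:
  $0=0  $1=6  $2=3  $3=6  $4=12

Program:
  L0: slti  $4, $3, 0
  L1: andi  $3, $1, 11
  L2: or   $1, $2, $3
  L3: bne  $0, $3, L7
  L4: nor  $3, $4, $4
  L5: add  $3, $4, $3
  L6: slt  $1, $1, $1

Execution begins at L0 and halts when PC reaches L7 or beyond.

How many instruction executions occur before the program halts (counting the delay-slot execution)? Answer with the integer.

5

PC=0  slti  $4, $3, 0        | $0=0 $1=6 $2=3 $3=6 $4=0
PC=1  andi  $3, $1, 11       | $0=0 $1=6 $2=3 $3=2 $4=0
PC=2  or   $1, $2, $3        | $0=0 $1=3 $2=3 $3=2 $4=0
PC=3  bne  $0, $3, L7        | $0=0 $1=3 $2=3 $3=2 $4=0  [TAKEN]
PC=4  nor  $3, $4, $4        | $0=0 $1=3 $2=3 $3=65535 $4=0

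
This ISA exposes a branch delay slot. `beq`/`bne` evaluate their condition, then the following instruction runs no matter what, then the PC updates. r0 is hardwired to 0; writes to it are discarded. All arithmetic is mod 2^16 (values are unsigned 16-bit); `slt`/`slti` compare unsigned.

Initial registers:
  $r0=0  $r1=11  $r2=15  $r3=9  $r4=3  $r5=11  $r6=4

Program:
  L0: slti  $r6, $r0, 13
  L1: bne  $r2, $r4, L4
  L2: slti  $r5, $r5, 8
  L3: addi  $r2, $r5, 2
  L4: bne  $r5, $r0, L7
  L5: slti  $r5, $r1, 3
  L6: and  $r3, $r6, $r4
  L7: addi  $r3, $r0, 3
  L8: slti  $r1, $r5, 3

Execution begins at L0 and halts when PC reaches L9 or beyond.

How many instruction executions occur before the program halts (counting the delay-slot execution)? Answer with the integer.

8

PC=0  slti  $r6, $r0, 13     | $r0=0 $r1=11 $r2=15 $r3=9 $r4=3 $r5=11 $r6=1
PC=1  bne  $r2, $r4, L4      | $r0=0 $r1=11 $r2=15 $r3=9 $r4=3 $r5=11 $r6=1  [TAKEN]
PC=2  slti  $r5, $r5, 8      | $r0=0 $r1=11 $r2=15 $r3=9 $r4=3 $r5=0 $r6=1
PC=4  bne  $r5, $r0, L7      | $r0=0 $r1=11 $r2=15 $r3=9 $r4=3 $r5=0 $r6=1  [not taken]
PC=5  slti  $r5, $r1, 3      | $r0=0 $r1=11 $r2=15 $r3=9 $r4=3 $r5=0 $r6=1
PC=6  and  $r3, $r6, $r4     | $r0=0 $r1=11 $r2=15 $r3=1 $r4=3 $r5=0 $r6=1
PC=7  addi  $r3, $r0, 3      | $r0=0 $r1=11 $r2=15 $r3=3 $r4=3 $r5=0 $r6=1
PC=8  slti  $r1, $r5, 3      | $r0=0 $r1=1 $r2=15 $r3=3 $r4=3 $r5=0 $r6=1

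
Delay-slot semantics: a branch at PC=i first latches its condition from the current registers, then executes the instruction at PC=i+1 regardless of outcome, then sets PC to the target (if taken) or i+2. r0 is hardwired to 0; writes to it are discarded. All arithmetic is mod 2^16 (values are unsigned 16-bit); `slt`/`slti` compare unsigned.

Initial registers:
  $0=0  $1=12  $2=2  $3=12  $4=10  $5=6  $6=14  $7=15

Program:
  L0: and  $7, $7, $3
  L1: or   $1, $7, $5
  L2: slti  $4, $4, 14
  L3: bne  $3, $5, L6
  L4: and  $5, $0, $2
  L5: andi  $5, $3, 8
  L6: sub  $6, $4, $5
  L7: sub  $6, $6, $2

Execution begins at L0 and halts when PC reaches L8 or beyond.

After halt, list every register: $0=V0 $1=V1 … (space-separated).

$0=0 $1=14 $2=2 $3=12 $4=1 $5=0 $6=65535 $7=12

#0 and  $7, $7, $3 ; 0/12/2/12/10/6/14/12
#1 or   $1, $7, $5 ; 0/14/2/12/10/6/14/12
#2 slti  $4, $4, 14 ; 0/14/2/12/1/6/14/12
#3 bne  $3, $5, L6 ; 0/14/2/12/1/6/14/12 ; →target
#4 and  $5, $0, $2 ; 0/14/2/12/1/0/14/12
#6 sub  $6, $4, $5 ; 0/14/2/12/1/0/1/12
#7 sub  $6, $6, $2 ; 0/14/2/12/1/0/65535/12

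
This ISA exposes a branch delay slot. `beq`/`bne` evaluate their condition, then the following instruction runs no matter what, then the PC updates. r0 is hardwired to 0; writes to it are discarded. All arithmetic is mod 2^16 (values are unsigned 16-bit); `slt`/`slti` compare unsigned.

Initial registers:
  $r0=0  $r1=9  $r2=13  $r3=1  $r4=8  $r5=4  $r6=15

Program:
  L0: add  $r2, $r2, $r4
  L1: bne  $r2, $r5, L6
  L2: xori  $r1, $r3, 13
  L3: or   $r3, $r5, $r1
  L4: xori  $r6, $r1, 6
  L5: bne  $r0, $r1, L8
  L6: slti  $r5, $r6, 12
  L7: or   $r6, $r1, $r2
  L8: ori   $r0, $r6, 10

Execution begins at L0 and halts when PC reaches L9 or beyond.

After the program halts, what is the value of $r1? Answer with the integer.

12

PC=0  add  $r2, $r2, $r4     | $r0=0 $r1=9 $r2=21 $r3=1 $r4=8 $r5=4 $r6=15
PC=1  bne  $r2, $r5, L6      | $r0=0 $r1=9 $r2=21 $r3=1 $r4=8 $r5=4 $r6=15  [TAKEN]
PC=2  xori  $r1, $r3, 13     | $r0=0 $r1=12 $r2=21 $r3=1 $r4=8 $r5=4 $r6=15
PC=6  slti  $r5, $r6, 12     | $r0=0 $r1=12 $r2=21 $r3=1 $r4=8 $r5=0 $r6=15
PC=7  or   $r6, $r1, $r2     | $r0=0 $r1=12 $r2=21 $r3=1 $r4=8 $r5=0 $r6=29
PC=8  ori   $r0, $r6, 10     | $r0=0 $r1=12 $r2=21 $r3=1 $r4=8 $r5=0 $r6=29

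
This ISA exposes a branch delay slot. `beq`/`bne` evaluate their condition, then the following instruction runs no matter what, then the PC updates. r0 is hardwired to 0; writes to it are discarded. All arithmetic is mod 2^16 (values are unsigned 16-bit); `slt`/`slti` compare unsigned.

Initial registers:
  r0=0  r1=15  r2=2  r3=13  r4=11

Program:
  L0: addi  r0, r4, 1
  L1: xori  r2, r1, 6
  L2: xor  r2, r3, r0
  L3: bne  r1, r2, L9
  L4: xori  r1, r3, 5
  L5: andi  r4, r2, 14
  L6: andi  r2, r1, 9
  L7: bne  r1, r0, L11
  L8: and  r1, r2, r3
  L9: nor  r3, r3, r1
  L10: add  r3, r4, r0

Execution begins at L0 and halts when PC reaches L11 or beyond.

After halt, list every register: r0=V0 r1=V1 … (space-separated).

  step pc=0: addi  r0, r4, 1  regs=(0,15,2,13,11)
  step pc=1: xori  r2, r1, 6  regs=(0,15,9,13,11)
  step pc=2: xor  r2, r3, r0  regs=(0,15,13,13,11)
  step pc=3: bne  r1, r2, L9  cond=T  regs=(0,15,13,13,11)
  step pc=4: xori  r1, r3, 5  regs=(0,8,13,13,11)
  step pc=9: nor  r3, r3, r1  regs=(0,8,13,65522,11)
  step pc=10: add  r3, r4, r0  regs=(0,8,13,11,11)

r0=0 r1=8 r2=13 r3=11 r4=11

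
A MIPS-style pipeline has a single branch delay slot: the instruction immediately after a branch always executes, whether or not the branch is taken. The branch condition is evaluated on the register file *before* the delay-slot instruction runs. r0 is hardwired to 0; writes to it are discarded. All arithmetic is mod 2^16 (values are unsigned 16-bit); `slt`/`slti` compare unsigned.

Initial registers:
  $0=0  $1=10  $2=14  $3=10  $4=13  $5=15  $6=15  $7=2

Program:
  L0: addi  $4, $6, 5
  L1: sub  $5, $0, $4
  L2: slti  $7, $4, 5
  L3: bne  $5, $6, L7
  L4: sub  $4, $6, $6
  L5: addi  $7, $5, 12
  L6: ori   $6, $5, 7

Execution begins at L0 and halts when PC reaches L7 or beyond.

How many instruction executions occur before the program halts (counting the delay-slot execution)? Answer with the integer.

  step pc=0: addi  $4, $6, 5  regs=(0,10,14,10,20,15,15,2)
  step pc=1: sub  $5, $0, $4  regs=(0,10,14,10,20,65516,15,2)
  step pc=2: slti  $7, $4, 5  regs=(0,10,14,10,20,65516,15,0)
  step pc=3: bne  $5, $6, L7  cond=T  regs=(0,10,14,10,20,65516,15,0)
  step pc=4: sub  $4, $6, $6  regs=(0,10,14,10,0,65516,15,0)

5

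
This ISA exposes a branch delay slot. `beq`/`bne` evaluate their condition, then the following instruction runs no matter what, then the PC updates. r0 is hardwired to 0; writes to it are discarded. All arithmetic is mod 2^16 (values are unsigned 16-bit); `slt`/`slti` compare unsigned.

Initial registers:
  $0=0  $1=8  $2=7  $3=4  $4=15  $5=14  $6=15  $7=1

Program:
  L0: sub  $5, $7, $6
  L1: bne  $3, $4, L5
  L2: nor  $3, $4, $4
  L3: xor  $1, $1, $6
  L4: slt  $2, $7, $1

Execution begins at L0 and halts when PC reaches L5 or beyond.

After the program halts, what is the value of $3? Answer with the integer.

65520

[0] sub  $5, $7, $6  →  {$0:0, $1:8, $2:7, $3:4, $4:15, $5:65522, $6:15, $7:1}
[1] bne  $3, $4, L5  →  {$0:0, $1:8, $2:7, $3:4, $4:15, $5:65522, $6:15, $7:1}  ⟨branch taken⟩
[2] nor  $3, $4, $4  →  {$0:0, $1:8, $2:7, $3:65520, $4:15, $5:65522, $6:15, $7:1}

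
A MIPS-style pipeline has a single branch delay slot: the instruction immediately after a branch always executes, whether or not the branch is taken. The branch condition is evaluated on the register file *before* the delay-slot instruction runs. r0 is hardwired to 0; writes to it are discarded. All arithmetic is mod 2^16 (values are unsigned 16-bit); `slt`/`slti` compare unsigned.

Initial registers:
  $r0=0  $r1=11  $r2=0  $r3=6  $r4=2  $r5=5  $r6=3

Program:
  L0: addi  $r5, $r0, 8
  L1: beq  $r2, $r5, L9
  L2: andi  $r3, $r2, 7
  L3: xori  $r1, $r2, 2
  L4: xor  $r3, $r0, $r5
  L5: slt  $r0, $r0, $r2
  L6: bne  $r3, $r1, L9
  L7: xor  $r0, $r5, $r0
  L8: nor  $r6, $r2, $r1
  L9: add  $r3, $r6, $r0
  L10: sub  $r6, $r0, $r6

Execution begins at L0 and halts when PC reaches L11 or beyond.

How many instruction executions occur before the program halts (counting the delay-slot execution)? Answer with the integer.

10

#0 addi  $r5, $r0, 8 ; 0/11/0/6/2/8/3
#1 beq  $r2, $r5, L9 ; 0/11/0/6/2/8/3 ; →fallthru
#2 andi  $r3, $r2, 7 ; 0/11/0/0/2/8/3
#3 xori  $r1, $r2, 2 ; 0/2/0/0/2/8/3
#4 xor  $r3, $r0, $r5 ; 0/2/0/8/2/8/3
#5 slt  $r0, $r0, $r2 ; 0/2/0/8/2/8/3
#6 bne  $r3, $r1, L9 ; 0/2/0/8/2/8/3 ; →target
#7 xor  $r0, $r5, $r0 ; 0/2/0/8/2/8/3
#9 add  $r3, $r6, $r0 ; 0/2/0/3/2/8/3
#10 sub  $r6, $r0, $r6 ; 0/2/0/3/2/8/65533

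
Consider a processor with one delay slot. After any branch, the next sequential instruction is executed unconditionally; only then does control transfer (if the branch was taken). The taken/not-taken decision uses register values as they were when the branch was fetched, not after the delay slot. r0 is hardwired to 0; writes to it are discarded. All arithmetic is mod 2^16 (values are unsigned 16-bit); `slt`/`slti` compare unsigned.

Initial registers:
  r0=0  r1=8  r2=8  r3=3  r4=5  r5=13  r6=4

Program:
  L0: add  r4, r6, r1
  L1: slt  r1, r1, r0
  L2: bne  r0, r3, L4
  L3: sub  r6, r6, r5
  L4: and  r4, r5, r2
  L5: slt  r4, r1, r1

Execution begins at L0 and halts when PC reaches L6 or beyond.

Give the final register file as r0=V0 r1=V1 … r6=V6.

r0=0 r1=0 r2=8 r3=3 r4=0 r5=13 r6=65527

PC=0  add  r4, r6, r1        | r0=0 r1=8 r2=8 r3=3 r4=12 r5=13 r6=4
PC=1  slt  r1, r1, r0        | r0=0 r1=0 r2=8 r3=3 r4=12 r5=13 r6=4
PC=2  bne  r0, r3, L4        | r0=0 r1=0 r2=8 r3=3 r4=12 r5=13 r6=4  [TAKEN]
PC=3  sub  r6, r6, r5        | r0=0 r1=0 r2=8 r3=3 r4=12 r5=13 r6=65527
PC=4  and  r4, r5, r2        | r0=0 r1=0 r2=8 r3=3 r4=8 r5=13 r6=65527
PC=5  slt  r4, r1, r1        | r0=0 r1=0 r2=8 r3=3 r4=0 r5=13 r6=65527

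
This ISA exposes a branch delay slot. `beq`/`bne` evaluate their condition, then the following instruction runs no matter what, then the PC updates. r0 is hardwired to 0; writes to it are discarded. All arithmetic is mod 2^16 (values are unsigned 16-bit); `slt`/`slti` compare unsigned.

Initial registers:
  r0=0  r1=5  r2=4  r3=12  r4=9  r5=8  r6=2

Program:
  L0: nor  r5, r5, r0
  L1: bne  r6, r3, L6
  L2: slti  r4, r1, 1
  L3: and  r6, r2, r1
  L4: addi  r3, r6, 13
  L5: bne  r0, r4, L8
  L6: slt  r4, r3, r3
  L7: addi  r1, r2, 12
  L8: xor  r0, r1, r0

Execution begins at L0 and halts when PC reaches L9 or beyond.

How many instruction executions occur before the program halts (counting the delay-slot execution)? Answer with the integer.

  step pc=0: nor  r5, r5, r0  regs=(0,5,4,12,9,65527,2)
  step pc=1: bne  r6, r3, L6  cond=T  regs=(0,5,4,12,9,65527,2)
  step pc=2: slti  r4, r1, 1  regs=(0,5,4,12,0,65527,2)
  step pc=6: slt  r4, r3, r3  regs=(0,5,4,12,0,65527,2)
  step pc=7: addi  r1, r2, 12  regs=(0,16,4,12,0,65527,2)
  step pc=8: xor  r0, r1, r0  regs=(0,16,4,12,0,65527,2)

6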